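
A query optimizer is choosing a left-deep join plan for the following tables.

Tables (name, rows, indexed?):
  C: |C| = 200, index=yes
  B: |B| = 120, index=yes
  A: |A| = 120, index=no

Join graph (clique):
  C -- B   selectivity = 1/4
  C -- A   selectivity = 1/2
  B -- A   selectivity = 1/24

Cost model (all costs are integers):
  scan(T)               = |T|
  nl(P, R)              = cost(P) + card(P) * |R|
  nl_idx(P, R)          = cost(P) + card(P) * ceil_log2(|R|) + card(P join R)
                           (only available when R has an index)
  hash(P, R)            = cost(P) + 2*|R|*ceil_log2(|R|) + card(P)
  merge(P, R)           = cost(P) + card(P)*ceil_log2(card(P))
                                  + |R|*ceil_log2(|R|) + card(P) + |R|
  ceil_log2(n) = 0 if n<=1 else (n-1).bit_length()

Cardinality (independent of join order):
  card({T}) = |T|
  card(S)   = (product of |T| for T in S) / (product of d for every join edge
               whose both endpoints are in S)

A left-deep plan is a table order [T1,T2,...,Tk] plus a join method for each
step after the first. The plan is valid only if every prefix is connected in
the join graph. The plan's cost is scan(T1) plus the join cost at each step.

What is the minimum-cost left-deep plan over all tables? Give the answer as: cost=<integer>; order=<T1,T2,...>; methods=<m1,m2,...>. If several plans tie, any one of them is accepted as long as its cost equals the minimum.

cost=5360; order=A,B,C; methods=nl_idx,hash

Selinger DP (subsets sized 1..n):
  {C}: scan cost=200, card=200
  {B}: scan cost=120, card=120
  {A}: scan cost=120, card=120
  {BC}: card=6000; try (B,hash)→2080, (C,merge)→2880, (B,merge)→2960, (C,hash)→3440, (C,nl_idx)→7080, (B,nl_idx)→7600 …(+2); best=2080 via (B,hash)
  {AC}: card=12000; try (A,hash)→2080, (C,merge)→2880, (A,merge)→2960, (C,hash)→3440, (C,nl_idx)→13080, (C,nl)→24120 …(+1); best=2080 via (A,hash)
  {AB}: card=600; try (B,nl_idx)→1560, (B,hash)→1920, (A,hash)→1920, (B,merge)→2040, (A,merge)→2040, (B,nl)→14520 …(+1); best=1560 via (B,nl_idx)
  {ABC}: card=15000; try (C,hash)→5360, (A,hash)→9760, (C,merge)→9960, (B,hash)→15760, (C,nl_idx)→21360, (A,merge)→87040 …(+5); best=5360 via (C,hash)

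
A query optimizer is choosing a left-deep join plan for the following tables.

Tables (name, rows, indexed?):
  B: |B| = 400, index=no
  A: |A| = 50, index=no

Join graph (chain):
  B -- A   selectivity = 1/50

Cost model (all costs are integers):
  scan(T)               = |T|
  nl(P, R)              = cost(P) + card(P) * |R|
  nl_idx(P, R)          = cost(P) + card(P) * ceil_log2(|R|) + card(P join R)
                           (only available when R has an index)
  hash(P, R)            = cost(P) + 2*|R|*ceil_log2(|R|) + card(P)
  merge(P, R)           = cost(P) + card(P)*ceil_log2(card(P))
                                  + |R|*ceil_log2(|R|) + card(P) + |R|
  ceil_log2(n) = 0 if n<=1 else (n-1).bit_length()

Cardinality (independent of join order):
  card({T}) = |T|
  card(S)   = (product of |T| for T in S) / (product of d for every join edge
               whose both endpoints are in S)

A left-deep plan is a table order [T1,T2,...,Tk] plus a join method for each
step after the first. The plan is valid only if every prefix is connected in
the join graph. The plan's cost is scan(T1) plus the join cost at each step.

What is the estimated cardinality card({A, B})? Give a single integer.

400

Tables in S: A(50), B(400)
Edges inside S: B-A(d=50)
numerator = 50 * 400 = 20000
denominator = 50 = 50
card(S) = 20000 / 50 = 400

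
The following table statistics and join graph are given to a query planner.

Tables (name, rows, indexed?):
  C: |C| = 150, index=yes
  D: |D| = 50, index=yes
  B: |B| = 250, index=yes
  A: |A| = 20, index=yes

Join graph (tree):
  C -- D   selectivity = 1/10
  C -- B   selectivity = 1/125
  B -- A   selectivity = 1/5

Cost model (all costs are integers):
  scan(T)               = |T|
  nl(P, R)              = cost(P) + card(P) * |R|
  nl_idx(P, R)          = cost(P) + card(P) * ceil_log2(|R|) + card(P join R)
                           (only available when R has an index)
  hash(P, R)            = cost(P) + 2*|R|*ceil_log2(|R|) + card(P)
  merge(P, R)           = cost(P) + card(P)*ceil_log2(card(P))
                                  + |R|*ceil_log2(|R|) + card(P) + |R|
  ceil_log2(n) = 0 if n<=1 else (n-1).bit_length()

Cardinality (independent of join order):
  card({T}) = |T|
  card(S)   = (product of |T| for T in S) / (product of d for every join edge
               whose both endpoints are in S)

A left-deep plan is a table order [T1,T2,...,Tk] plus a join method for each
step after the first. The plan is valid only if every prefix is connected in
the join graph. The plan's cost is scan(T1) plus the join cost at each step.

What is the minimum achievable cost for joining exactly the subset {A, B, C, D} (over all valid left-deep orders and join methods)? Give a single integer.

3950

Selinger DP over subsets of {A,B,C,D}:
  {C}: scan cost=150, card=150
  {D}: scan cost=50, card=50
  {B}: scan cost=250, card=250
  {A}: scan cost=20, card=20
  {CD}: card=750; try (D,hash)→900, (C,nl_idx)→1200, (C,merge)→1750, (D,nl_idx)→1800, (D,merge)→1850, (C,hash)→2500 …(+2); best=900 via (D,hash)
  {BC}: card=300; try (B,nl_idx)→1650, (C,nl_idx)→2550, (C,hash)→2900, (B,merge)→3750, (C,merge)→3850, (B,hash)→4300 …(+2); best=1650 via (B,nl_idx)
  {AB}: card=1000; try (A,hash)→700, (B,nl_idx)→1180, (B,merge)→2390, (A,nl_idx)→2500, (A,merge)→2620, (B,hash)→4040 …(+2); best=700 via (A,hash)
  {BCD}: card=1500; try (D,hash)→2550, (D,nl_idx)→4950, (D,merge)→5000, (B,hash)→5650, (B,nl_idx)→8400, (B,merge)→11400 …(+2); best=2550 via (D,hash)
  {ABC}: card=1200; try (A,hash)→2150, (C,hash)→4100, (A,nl_idx)→4350, (A,merge)→4770, (A,nl)→7650, (C,nl_idx)→9900 …(+2); best=2150 via (A,hash)
  {ABCD}: card=6000; try (D,hash)→3950, (A,hash)→4250, (D,nl_idx)→15350, (A,nl_idx)→16050, (D,merge)→16900, (A,merge)→20670 …(+2); best=3950 via (D,hash)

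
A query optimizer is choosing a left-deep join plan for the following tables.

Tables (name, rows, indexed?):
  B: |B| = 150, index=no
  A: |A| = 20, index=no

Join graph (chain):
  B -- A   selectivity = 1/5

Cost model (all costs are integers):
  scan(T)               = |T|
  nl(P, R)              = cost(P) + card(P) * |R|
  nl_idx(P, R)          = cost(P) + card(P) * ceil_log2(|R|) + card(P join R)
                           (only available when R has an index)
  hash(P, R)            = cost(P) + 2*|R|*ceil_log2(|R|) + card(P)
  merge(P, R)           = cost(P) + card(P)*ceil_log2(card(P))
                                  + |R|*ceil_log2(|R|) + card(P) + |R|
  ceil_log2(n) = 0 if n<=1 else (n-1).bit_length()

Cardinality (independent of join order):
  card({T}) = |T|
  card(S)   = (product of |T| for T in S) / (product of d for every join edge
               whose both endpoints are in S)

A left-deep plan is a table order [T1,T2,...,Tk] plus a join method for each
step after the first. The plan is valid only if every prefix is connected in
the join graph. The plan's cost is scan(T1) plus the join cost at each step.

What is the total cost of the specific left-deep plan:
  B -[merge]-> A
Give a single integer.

step 1: scan B: cost=150, card=150
step 2: join A via merge
    card(P join A) = 150*20/(5) = 600
    cost = 150 + 150*8 + 20*5 + 150 + 20 = 1620

1620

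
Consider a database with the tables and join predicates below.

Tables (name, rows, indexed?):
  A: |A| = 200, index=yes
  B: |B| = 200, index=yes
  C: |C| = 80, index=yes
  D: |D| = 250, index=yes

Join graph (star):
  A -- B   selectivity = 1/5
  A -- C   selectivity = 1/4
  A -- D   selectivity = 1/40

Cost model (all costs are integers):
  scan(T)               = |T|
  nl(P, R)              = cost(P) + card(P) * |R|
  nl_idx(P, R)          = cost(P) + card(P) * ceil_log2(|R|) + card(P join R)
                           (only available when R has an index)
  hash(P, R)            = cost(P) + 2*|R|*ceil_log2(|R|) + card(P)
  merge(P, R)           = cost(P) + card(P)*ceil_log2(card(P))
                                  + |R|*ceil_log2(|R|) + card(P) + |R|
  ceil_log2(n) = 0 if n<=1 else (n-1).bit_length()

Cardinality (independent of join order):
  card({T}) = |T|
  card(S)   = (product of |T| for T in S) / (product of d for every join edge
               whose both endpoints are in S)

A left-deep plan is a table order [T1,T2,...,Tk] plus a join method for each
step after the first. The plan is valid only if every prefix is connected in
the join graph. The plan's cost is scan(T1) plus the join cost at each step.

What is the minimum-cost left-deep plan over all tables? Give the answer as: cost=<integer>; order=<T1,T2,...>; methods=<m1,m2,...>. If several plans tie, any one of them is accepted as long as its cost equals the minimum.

cost=33620; order=A,D,C,B; methods=nl_idx,hash,hash

Selinger DP (subsets sized 1..n):
  {A}: scan cost=200, card=200
  {B}: scan cost=200, card=200
  {C}: scan cost=80, card=80
  {D}: scan cost=250, card=250
  {AB}: card=8000; try (B,hash)→3600, (A,hash)→3600, (B,merge)→3800, (A,merge)→3800, (B,nl_idx)→9800, (A,nl_idx)→9800 …(+2); best=3600 via (B,hash)
  {AC}: card=4000; try (C,hash)→1520, (A,merge)→2520, (C,merge)→2640, (A,hash)→3360, (A,nl_idx)→4720, (C,nl_idx)→5600 …(+2); best=1520 via (C,hash)
  {AD}: card=1250; try (D,nl_idx)→3050, (A,nl_idx)→3500, (A,hash)→3700, (D,merge)→4250, (A,merge)→4300, (D,hash)→4400 …(+2); best=3050 via (D,nl_idx)
  {ABC}: card=160000; try (B,hash)→8720, (C,hash)→12720, (B,merge)→55320, (C,merge)→116240, (B,nl_idx)→193520, (C,nl_idx)→219600 …(+2); best=8720 via (B,hash)
  {ABD}: card=50000; try (B,hash)→7500, (D,hash)→15600, (B,merge)→19850, (B,nl_idx)→63050, (D,nl_idx)→117600, (D,merge)→117850 …(+2); best=7500 via (B,hash)
  {ACD}: card=25000; try (C,hash)→5420, (D,hash)→9520, (C,merge)→18690, (C,nl_idx)→36800, (D,merge)→55770, (D,nl_idx)→58520 …(+2); best=5420 via (C,hash)
  {ABCD}: card=1000000; try (B,hash)→33620, (C,hash)→58620, (D,hash)→172720, (B,merge)→407220, (C,merge)→858140, (B,nl_idx)→1205420 …(+6); best=33620 via (B,hash)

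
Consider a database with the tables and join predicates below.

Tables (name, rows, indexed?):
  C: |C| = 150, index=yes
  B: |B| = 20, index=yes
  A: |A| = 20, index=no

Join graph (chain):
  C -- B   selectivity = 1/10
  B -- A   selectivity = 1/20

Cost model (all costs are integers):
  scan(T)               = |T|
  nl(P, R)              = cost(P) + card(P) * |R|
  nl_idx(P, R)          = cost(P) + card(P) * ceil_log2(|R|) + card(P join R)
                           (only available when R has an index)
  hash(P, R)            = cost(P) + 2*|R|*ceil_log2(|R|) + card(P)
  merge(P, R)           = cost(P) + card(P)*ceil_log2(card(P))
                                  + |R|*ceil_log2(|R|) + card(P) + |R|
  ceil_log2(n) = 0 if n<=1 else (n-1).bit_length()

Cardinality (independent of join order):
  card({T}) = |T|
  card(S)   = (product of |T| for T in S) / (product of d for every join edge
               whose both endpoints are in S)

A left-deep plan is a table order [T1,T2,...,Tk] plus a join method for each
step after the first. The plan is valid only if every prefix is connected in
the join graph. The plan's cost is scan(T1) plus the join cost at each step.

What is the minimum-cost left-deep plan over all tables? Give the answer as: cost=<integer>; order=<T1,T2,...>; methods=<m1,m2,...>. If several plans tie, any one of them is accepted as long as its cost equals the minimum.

cost=600; order=A,B,C; methods=nl_idx,nl_idx

Selinger DP (subsets sized 1..n):
  {C}: scan cost=150, card=150
  {B}: scan cost=20, card=20
  {A}: scan cost=20, card=20
  {BC}: card=300; try (C,nl_idx)→480, (B,hash)→500, (B,nl_idx)→1200, (C,merge)→1490, (B,merge)→1620, (C,hash)→2440 …(+2); best=480 via (C,nl_idx)
  {AB}: card=20; try (B,nl_idx)→140, (B,hash)→240, (A,hash)→240, (B,merge)→260, (A,merge)→260, (B,nl)→420 …(+1); best=140 via (B,nl_idx)
  {ABC}: card=300; try (C,nl_idx)→600, (A,hash)→980, (C,merge)→1610, (C,hash)→2560, (C,nl)→3140, (A,merge)→3600 …(+1); best=600 via (C,nl_idx)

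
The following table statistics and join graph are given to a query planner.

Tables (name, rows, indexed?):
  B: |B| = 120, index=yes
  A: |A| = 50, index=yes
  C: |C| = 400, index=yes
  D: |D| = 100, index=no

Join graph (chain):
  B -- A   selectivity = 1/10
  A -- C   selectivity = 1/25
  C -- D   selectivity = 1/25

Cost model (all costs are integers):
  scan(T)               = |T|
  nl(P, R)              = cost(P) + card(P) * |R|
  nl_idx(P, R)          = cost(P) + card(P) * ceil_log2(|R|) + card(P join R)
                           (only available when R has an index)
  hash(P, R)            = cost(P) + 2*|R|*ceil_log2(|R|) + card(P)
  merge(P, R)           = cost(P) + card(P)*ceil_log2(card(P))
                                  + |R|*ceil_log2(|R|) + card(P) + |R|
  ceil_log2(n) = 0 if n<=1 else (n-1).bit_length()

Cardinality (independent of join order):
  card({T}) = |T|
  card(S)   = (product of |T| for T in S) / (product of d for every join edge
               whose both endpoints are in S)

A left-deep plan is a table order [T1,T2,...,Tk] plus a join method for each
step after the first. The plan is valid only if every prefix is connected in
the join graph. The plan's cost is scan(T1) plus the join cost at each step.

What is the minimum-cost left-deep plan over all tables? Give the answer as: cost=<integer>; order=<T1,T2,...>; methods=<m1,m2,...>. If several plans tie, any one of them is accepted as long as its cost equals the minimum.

cost=8380; order=A,C,D,B; methods=nl_idx,hash,hash

Selinger DP (subsets sized 1..n):
  {B}: scan cost=120, card=120
  {A}: scan cost=50, card=50
  {C}: scan cost=400, card=400
  {D}: scan cost=100, card=100
  {AB}: card=600; try (A,hash)→840, (B,nl_idx)→1000, (B,merge)→1360, (A,merge)→1430, (A,nl_idx)→1440, (B,hash)→1780 …(+2); best=840 via (A,hash)
  {AC}: card=800; try (C,nl_idx)→1300, (A,hash)→1400, (A,nl_idx)→3600, (C,merge)→4400, (A,merge)→4750, (C,hash)→7300 …(+2); best=1300 via (C,nl_idx)
  {CD}: card=1600; try (D,hash)→2200, (C,nl_idx)→2600, (C,merge)→4900, (D,merge)→5200, (C,hash)→7400, (C,nl)→40100 …(+1); best=2200 via (D,hash)
  {ABC}: card=9600; try (B,hash)→3780, (C,hash)→8640, (B,merge)→11060, (C,merge)→11440, (C,nl_idx)→15840, (B,nl_idx)→16500 …(+2); best=3780 via (B,hash)
  {ACD}: card=3200; try (D,hash)→3500, (A,hash)→4400, (D,merge)→10900, (A,nl_idx)→15000, (A,merge)→21750, (D,nl)→81300 …(+1); best=3500 via (D,hash)
  {ABCD}: card=38400; try (B,hash)→8380, (D,hash)→14780, (B,merge)→46060, (B,nl_idx)→64300, (D,merge)→148580, (B,nl)→387500 …(+1); best=8380 via (B,hash)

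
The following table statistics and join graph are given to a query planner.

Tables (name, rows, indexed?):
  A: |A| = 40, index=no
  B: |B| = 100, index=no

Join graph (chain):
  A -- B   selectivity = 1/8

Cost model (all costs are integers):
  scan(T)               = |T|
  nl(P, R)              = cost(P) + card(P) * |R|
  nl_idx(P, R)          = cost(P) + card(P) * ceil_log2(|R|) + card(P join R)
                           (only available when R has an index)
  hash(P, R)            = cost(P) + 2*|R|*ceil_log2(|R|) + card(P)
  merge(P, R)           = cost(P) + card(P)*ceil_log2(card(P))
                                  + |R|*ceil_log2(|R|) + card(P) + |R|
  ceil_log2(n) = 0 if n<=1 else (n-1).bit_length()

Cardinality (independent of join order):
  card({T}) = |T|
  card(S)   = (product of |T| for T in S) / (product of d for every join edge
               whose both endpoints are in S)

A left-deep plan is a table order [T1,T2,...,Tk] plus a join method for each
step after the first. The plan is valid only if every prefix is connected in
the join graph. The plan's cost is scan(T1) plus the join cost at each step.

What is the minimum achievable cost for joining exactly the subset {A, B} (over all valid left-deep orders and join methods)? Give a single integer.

680

Selinger DP over subsets of {A,B}:
  {A}: scan cost=40, card=40
  {B}: scan cost=100, card=100
  {AB}: card=500; try (A,hash)→680, (B,merge)→1120, (A,merge)→1180, (B,hash)→1480, (B,nl)→4040, (A,nl)→4100; best=680 via (A,hash)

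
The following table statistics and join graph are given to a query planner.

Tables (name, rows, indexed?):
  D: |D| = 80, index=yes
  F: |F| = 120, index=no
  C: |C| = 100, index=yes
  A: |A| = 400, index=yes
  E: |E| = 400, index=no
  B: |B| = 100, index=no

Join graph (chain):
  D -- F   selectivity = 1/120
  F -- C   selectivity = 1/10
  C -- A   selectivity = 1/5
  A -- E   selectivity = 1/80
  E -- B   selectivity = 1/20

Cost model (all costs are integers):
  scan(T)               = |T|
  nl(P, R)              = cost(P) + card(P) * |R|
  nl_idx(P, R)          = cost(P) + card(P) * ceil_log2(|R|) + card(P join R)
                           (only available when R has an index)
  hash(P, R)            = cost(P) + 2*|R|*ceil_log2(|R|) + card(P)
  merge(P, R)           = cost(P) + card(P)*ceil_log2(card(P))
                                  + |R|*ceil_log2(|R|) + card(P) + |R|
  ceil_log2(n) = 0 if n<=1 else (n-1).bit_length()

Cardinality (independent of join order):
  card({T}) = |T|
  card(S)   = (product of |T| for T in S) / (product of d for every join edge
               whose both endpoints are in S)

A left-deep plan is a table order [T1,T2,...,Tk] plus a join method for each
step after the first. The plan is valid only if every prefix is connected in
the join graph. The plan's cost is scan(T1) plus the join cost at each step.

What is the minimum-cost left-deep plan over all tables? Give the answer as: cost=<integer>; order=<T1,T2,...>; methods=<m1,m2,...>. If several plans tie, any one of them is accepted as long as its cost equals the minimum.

cost=403000; order=F,D,C,A,E,B; methods=nl_idx,nl_idx,hash,hash,hash

Selinger DP (subsets sized 1..n):
  {D}: scan cost=80, card=80
  {F}: scan cost=120, card=120
  {C}: scan cost=100, card=100
  {A}: scan cost=400, card=400
  {E}: scan cost=400, card=400
  {B}: scan cost=100, card=100
  {DF}: card=80; try (D,nl_idx)→1040, (D,hash)→1360, (F,merge)→1680, (D,merge)→1720, (F,hash)→1840, (F,nl)→9680 …(+1); best=1040 via (D,nl_idx)
  {CF}: card=1200; try (C,hash)→1640, (F,merge)→1860, (F,hash)→1880, (C,merge)→1880, (C,nl_idx)→2160, (F,nl)→12100 …(+1); best=1640 via (C,hash)
  {AC}: card=8000; try (C,hash)→2200, (A,merge)→4900, (C,merge)→5200, (A,hash)→7400, (A,nl_idx)→9000, (C,nl_idx)→11200 …(+2); best=2200 via (C,hash)
  {AE}: card=2000; try (A,nl_idx)→6000, (E,hash)→8000, (A,hash)→8000, (E,merge)→8400, (A,merge)→8400, (E,nl)→160400 …(+1); best=6000 via (A,nl_idx)
  {BE}: card=2000; try (B,hash)→2200, (E,merge)→4900, (B,merge)→5200, (E,hash)→7400, (E,nl)→40100, (B,nl)→40400; best=2200 via (B,hash)
  {CDF}: card=800; try (C,nl_idx)→2400, (C,merge)→2480, (C,hash)→2520, (D,hash)→3960, (C,nl)→9040, (D,nl_idx)→10840 …(+2); best=2400 via (C,nl_idx)
  {ACF}: card=96000; try (A,hash)→10040, (F,hash)→11880, (A,merge)→20040, (A,nl_idx)→108440, (F,merge)→115160, (A,nl)→481640 …(+1); best=10040 via (A,hash)
  {ACE}: card=40000; try (C,hash)→9400, (E,hash)→17400, (C,merge)→30800, (C,nl_idx)→60000, (E,merge)→118200, (C,nl)→206000 …(+1); best=9400 via (C,hash)
  {ABE}: card=10000; try (B,hash)→9400, (A,hash)→11400, (A,merge)→30200, (A,nl_idx)→30200, (B,merge)→30800, (B,nl)→206000 …(+1); best=9400 via (B,hash)
  {ACDF}: card=64000; try (A,hash)→10400, (A,merge)→15200, (A,nl_idx)→73600, (D,hash)→107160, (A,nl)→322400, (D,nl_idx)→746040 …(+2); best=10400 via (A,hash)
  {ACEF}: card=480000; try (F,hash)→51080, (E,hash)→113240, (F,merge)→690360, (E,merge)→1742040, (F,nl)→4809400, (E,nl)→38410040; best=51080 via (F,hash)
  {ABCE}: card=200000; try (C,hash)→20800, (B,hash)→50800, (C,merge)→160200, (C,nl_idx)→279400, (B,merge)→690200, (C,nl)→1009400 …(+1); best=20800 via (C,hash)
  {ACDEF}: card=320000; try (E,hash)→81600, (D,hash)→532200, (E,merge)→1102400, (D,nl_idx)→3731080, (D,merge)→9651720, (E,nl)→25610400 …(+1); best=81600 via (E,hash)
  {ABCEF}: card=2400000; try (F,hash)→222480, (B,hash)→532480, (F,merge)→3821760, (B,merge)→9651880, (F,nl)→24020800, (B,nl)→48051080; best=222480 via (F,hash)
  {ABCDEF}: card=1600000; try (B,hash)→403000, (D,hash)→2623600, (B,merge)→6482400, (D,nl_idx)→18622480, (B,nl)→32081600, (D,merge)→55423120 …(+1); best=403000 via (B,hash)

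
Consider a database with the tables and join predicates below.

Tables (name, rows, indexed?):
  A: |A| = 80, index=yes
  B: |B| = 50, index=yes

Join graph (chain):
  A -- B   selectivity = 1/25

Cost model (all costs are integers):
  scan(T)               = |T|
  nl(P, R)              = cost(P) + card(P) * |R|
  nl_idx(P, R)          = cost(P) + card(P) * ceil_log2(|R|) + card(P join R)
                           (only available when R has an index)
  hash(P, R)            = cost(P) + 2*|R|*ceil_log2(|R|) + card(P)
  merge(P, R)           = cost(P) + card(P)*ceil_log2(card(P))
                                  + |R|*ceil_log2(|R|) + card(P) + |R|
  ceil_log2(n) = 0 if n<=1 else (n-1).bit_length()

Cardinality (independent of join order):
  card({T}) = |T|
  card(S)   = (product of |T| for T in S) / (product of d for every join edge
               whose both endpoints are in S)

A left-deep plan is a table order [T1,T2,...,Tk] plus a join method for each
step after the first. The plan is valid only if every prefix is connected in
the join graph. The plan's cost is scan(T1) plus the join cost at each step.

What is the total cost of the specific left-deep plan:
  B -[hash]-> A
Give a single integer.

step 1: scan B: cost=50, card=50
step 2: join A via hash
    card(P join A) = 50*80/(25) = 160
    cost = 50 + 2*80*7 + 50 = 1220

1220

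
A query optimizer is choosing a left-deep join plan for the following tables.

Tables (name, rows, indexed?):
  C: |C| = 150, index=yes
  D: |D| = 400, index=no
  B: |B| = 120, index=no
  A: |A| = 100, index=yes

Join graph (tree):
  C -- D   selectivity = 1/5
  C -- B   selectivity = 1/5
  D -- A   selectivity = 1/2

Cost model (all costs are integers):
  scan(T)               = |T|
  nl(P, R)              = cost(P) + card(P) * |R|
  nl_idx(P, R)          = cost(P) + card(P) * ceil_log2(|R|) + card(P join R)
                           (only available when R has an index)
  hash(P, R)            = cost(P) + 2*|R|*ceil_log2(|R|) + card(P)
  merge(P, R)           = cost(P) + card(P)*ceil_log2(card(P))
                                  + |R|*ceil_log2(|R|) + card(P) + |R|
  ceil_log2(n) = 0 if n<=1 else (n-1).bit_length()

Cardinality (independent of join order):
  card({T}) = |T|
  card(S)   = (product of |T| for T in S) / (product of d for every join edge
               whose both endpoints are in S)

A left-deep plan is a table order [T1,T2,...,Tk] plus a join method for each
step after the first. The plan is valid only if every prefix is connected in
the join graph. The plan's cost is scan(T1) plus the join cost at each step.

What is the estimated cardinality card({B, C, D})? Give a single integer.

288000

Tables in S: B(120), C(150), D(400)
Edges inside S: C-D(d=5), C-B(d=5)
numerator = 120 * 150 * 400 = 7200000
denominator = 5 * 5 = 25
card(S) = 7200000 / 25 = 288000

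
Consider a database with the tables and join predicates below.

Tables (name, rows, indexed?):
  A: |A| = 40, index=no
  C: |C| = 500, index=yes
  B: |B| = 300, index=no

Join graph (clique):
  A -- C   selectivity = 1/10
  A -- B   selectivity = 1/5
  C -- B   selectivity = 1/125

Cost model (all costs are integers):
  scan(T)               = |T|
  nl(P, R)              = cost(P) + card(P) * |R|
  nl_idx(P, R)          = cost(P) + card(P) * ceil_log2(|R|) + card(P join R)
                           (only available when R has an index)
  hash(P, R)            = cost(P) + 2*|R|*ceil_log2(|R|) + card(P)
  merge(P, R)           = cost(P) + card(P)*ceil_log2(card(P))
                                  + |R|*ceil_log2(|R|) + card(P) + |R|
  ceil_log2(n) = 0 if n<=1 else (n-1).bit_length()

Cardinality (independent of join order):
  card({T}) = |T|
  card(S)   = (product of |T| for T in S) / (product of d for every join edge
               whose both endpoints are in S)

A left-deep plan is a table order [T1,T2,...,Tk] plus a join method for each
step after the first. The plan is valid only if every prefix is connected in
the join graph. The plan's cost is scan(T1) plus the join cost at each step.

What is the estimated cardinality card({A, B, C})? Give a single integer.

Tables in S: A(40), B(300), C(500)
Edges inside S: A-C(d=10), A-B(d=5), C-B(d=125)
numerator = 40 * 300 * 500 = 6000000
denominator = 10 * 5 * 125 = 6250
card(S) = 6000000 / 6250 = 960

960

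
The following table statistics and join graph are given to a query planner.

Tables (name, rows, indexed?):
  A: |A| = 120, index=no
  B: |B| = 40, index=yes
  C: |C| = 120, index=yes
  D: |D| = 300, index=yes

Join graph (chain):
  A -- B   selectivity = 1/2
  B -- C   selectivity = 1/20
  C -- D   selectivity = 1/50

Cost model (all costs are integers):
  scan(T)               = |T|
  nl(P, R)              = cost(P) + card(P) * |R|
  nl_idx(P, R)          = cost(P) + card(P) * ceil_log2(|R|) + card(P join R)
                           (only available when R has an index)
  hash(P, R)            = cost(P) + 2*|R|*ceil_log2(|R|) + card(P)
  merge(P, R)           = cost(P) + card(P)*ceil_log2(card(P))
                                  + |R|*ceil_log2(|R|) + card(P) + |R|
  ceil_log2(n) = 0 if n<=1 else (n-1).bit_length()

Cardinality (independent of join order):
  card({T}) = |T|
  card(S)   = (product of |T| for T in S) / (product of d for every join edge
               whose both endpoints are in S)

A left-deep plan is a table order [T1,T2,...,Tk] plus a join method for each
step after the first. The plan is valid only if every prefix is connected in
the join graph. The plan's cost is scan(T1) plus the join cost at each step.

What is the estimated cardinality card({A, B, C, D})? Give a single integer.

86400

Tables in S: A(120), B(40), C(120), D(300)
Edges inside S: A-B(d=2), B-C(d=20), C-D(d=50)
numerator = 120 * 40 * 120 * 300 = 172800000
denominator = 2 * 20 * 50 = 2000
card(S) = 172800000 / 2000 = 86400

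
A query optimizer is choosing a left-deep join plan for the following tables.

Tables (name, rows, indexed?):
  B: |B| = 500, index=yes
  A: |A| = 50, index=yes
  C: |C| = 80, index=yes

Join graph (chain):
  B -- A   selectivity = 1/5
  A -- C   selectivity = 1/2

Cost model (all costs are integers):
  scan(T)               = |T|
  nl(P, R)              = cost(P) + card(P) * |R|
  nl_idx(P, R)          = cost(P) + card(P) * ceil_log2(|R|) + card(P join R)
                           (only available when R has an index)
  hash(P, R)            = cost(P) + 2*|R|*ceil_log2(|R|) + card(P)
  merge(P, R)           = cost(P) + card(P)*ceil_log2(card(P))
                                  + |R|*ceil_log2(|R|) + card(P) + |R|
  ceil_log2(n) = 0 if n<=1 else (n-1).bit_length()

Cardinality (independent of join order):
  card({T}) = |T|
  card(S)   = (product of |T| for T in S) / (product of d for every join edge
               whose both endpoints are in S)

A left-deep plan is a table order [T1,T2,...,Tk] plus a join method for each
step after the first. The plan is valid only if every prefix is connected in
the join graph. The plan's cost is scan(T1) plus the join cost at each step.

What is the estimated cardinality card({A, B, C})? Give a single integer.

Tables in S: A(50), B(500), C(80)
Edges inside S: B-A(d=5), A-C(d=2)
numerator = 50 * 500 * 80 = 2000000
denominator = 5 * 2 = 10
card(S) = 2000000 / 10 = 200000

200000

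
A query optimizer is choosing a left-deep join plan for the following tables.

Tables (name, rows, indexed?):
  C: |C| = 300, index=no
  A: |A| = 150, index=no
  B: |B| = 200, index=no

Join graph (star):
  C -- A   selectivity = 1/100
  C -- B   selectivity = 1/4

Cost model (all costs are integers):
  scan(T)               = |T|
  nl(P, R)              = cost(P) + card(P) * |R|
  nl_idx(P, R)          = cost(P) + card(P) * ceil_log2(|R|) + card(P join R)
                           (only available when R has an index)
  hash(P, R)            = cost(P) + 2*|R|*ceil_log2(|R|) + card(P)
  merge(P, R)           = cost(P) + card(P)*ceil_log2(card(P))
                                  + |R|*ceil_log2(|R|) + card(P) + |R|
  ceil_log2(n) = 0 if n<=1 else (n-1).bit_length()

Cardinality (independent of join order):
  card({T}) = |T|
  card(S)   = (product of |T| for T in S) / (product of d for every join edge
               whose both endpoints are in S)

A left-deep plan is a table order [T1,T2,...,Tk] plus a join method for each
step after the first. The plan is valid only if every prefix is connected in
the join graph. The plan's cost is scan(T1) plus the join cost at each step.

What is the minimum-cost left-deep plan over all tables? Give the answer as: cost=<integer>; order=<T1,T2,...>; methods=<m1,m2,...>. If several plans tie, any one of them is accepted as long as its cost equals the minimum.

cost=6650; order=C,A,B; methods=hash,hash

Selinger DP (subsets sized 1..n):
  {C}: scan cost=300, card=300
  {A}: scan cost=150, card=150
  {B}: scan cost=200, card=200
  {AC}: card=450; try (A,hash)→3000, (C,merge)→4500, (A,merge)→4650, (C,hash)→5700, (C,nl)→45150, (A,nl)→45300; best=3000 via (A,hash)
  {BC}: card=15000; try (B,hash)→3800, (C,merge)→5000, (B,merge)→5100, (C,hash)→5800, (C,nl)→60200, (B,nl)→60300; best=3800 via (B,hash)
  {ABC}: card=22500; try (B,hash)→6650, (B,merge)→9300, (A,hash)→21200, (B,nl)→93000, (A,merge)→230150, (A,nl)→2253800; best=6650 via (B,hash)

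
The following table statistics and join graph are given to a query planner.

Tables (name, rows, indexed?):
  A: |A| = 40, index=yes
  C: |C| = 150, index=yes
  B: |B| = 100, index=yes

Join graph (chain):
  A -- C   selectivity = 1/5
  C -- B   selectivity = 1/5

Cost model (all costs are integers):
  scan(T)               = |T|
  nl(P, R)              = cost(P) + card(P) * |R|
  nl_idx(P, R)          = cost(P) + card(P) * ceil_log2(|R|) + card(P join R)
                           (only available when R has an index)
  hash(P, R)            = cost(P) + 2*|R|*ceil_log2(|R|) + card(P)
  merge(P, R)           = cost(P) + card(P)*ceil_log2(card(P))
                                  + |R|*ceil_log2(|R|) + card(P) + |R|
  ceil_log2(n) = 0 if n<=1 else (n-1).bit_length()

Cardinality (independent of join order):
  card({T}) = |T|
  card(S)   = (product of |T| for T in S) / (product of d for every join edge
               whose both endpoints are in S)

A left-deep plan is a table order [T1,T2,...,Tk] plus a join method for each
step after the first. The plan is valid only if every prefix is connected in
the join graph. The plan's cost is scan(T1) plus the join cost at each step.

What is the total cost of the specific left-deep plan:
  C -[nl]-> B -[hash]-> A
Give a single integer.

18630

step 1: scan C: cost=150, card=150
step 2: join B via nl
    card(P join B) = 150*100/(5) = 3000
    cost = 150 + 150*100 = 15150
step 3: join A via hash
    card(P join A) = 3000*40/(5) = 24000
    cost = 15150 + 2*40*6 + 3000 = 18630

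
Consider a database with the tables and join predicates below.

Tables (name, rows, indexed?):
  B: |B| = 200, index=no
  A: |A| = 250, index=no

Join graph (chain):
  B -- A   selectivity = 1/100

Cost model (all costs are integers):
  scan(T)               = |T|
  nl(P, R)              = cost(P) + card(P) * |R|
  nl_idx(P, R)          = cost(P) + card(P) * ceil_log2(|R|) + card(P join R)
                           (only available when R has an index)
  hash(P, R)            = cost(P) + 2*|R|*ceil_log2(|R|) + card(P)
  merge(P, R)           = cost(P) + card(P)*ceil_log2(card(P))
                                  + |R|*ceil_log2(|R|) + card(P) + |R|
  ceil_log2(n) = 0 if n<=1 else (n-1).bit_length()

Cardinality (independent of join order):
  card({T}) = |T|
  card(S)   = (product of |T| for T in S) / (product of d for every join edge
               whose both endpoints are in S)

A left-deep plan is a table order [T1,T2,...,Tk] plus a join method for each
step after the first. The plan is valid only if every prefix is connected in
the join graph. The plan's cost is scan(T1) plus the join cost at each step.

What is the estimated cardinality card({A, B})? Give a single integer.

Tables in S: A(250), B(200)
Edges inside S: B-A(d=100)
numerator = 250 * 200 = 50000
denominator = 100 = 100
card(S) = 50000 / 100 = 500

500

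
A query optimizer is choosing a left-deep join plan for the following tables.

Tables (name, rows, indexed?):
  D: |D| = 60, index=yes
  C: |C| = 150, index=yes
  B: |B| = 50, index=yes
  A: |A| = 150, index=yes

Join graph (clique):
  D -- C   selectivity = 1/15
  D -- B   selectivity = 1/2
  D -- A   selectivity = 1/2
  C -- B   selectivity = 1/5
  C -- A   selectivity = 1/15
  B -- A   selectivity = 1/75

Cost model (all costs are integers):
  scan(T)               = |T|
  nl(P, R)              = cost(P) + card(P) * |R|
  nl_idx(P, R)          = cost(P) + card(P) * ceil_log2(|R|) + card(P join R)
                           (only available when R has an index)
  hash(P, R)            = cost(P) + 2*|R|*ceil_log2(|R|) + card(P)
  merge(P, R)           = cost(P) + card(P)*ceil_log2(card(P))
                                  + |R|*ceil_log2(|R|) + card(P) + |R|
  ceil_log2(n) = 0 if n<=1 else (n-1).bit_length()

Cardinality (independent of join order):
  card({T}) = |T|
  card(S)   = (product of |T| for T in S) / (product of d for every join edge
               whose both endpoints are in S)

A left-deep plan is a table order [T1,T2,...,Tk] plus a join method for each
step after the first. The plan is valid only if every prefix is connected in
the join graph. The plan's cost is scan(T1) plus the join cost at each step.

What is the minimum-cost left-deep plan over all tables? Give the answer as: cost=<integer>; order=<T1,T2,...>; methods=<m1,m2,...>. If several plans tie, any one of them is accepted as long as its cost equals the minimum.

cost=2470; order=B,A,C,D; methods=nl_idx,nl_idx,hash

Selinger DP (subsets sized 1..n):
  {D}: scan cost=60, card=60
  {C}: scan cost=150, card=150
  {B}: scan cost=50, card=50
  {A}: scan cost=150, card=150
  {CD}: card=600; try (D,hash)→1020, (C,nl_idx)→1140, (D,nl_idx)→1650, (C,merge)→1830, (D,merge)→1920, (C,hash)→2520 …(+2); best=1020 via (D,hash)
  {BD}: card=1500; try (B,hash)→720, (D,hash)→820, (D,merge)→820, (B,merge)→830, (D,nl_idx)→1850, (B,nl_idx)→1920 …(+2); best=720 via (B,hash)
  {AD}: card=4500; try (D,hash)→1020, (A,merge)→1830, (D,merge)→1920, (A,hash)→2520, (A,nl_idx)→5040, (D,nl_idx)→5550 …(+2); best=1020 via (D,hash)
  {BC}: card=1500; try (B,hash)→900, (C,merge)→1750, (B,merge)→1850, (C,nl_idx)→1950, (C,hash)→2500, (B,nl_idx)→2550 …(+2); best=900 via (B,hash)
  {AC}: card=1500; try (C,hash)→2700, (A,hash)→2700, (C,merge)→2850, (C,nl_idx)→2850, (A,merge)→2850, (A,nl_idx)→2850 …(+2); best=2700 via (C,hash)
  {AB}: card=100; try (A,nl_idx)→550, (B,hash)→900, (B,nl_idx)→1150, (A,merge)→1750, (B,merge)→1850, (A,hash)→2500 …(+2); best=550 via (A,nl_idx)
  {BCD}: card=3000; try (B,hash)→2220, (D,hash)→3120, (C,hash)→4620, (B,nl_idx)→7620, (B,merge)→7970, (D,nl_idx)→12900 …(+6); best=2220 via (B,hash)
  {ACD}: card=3000; try (A,hash)→4020, (D,hash)→4920, (C,hash)→7920, (A,nl_idx)→8820, (A,merge)→8970, (D,nl_idx)→14700 …(+6); best=4020 via (A,hash)
  {ABD}: card=1500; try (D,hash)→1370, (D,merge)→1770, (D,nl_idx)→2650, (A,hash)→4620, (B,hash)→6120, (D,nl)→6550 …(+6); best=1370 via (D,hash)
  {ABC}: card=200; try (C,nl_idx)→1550, (C,merge)→2700, (C,hash)→3050, (B,hash)→4800, (A,hash)→4800, (B,nl_idx)→11900 …(+6); best=1550 via (C,nl_idx)
  {ABCD}: card=200; try (D,hash)→2470, (D,nl_idx)→2950, (D,merge)→3770, (C,hash)→5270, (B,hash)→7620, (A,hash)→7620 …(+10); best=2470 via (D,hash)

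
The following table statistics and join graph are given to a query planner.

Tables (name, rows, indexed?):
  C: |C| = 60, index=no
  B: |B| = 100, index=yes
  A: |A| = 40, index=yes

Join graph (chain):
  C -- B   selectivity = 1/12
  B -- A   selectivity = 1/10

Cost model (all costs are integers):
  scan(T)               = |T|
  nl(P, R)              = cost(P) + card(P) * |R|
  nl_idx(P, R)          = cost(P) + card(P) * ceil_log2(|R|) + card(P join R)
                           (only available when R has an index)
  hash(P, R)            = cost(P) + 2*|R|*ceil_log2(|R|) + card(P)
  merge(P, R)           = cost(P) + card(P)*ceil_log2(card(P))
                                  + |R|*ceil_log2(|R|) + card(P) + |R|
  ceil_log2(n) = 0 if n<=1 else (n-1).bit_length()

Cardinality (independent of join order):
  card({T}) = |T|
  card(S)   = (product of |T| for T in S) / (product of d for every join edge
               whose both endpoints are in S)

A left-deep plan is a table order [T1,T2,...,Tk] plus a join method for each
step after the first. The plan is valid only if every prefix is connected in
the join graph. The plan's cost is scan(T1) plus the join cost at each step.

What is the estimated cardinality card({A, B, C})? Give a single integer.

Tables in S: A(40), B(100), C(60)
Edges inside S: C-B(d=12), B-A(d=10)
numerator = 40 * 100 * 60 = 240000
denominator = 12 * 10 = 120
card(S) = 240000 / 120 = 2000

2000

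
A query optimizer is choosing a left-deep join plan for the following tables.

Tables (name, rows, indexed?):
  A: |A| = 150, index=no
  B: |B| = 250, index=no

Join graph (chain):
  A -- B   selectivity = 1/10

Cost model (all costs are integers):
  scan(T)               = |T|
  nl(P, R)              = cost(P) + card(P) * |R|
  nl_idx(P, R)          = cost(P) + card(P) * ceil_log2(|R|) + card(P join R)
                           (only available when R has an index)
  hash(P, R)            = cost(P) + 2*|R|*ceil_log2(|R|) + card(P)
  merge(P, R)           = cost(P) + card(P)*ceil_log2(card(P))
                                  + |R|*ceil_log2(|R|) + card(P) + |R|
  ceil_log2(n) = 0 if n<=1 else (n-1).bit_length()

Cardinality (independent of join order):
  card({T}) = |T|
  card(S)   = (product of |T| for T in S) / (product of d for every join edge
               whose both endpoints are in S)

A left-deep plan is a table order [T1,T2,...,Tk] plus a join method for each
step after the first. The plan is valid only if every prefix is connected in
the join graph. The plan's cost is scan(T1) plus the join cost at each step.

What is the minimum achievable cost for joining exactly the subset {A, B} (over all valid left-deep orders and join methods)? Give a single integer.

Selinger DP over subsets of {A,B}:
  {A}: scan cost=150, card=150
  {B}: scan cost=250, card=250
  {AB}: card=3750; try (A,hash)→2900, (B,merge)→3750, (A,merge)→3850, (B,hash)→4300, (B,nl)→37650, (A,nl)→37750; best=2900 via (A,hash)

2900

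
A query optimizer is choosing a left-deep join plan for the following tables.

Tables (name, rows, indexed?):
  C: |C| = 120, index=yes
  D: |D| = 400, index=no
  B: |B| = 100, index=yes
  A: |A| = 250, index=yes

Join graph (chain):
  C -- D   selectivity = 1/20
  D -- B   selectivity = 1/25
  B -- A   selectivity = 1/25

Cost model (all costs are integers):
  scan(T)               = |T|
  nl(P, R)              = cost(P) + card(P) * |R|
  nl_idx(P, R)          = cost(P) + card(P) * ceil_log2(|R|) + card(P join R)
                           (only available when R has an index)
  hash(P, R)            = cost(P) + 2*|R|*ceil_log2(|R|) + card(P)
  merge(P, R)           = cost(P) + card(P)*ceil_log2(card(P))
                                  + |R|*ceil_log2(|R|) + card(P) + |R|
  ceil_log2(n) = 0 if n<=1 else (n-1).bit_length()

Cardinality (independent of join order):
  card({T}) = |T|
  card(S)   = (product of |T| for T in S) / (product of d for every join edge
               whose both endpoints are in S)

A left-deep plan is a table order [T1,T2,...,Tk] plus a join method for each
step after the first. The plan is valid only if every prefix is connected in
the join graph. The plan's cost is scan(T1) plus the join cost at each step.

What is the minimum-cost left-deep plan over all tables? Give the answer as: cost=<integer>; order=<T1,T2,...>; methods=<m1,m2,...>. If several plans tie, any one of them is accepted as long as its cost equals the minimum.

cost=19080; order=D,B,C,A; methods=hash,hash,hash

Selinger DP (subsets sized 1..n):
  {C}: scan cost=120, card=120
  {D}: scan cost=400, card=400
  {B}: scan cost=100, card=100
  {A}: scan cost=250, card=250
  {CD}: card=2400; try (C,hash)→2480, (D,merge)→5080, (C,merge)→5360, (C,nl_idx)→5600, (D,hash)→7440, (D,nl)→48120 …(+1); best=2480 via (C,hash)
  {BD}: card=1600; try (B,hash)→2200, (B,nl_idx)→4800, (D,merge)→4900, (B,merge)→5200, (D,hash)→7400, (D,nl)→40100 …(+1); best=2200 via (B,hash)
  {AB}: card=1000; try (B,hash)→1900, (A,nl_idx)→1900, (B,nl_idx)→3000, (A,merge)→3150, (B,merge)→3300, (A,hash)→4200 …(+2); best=1900 via (B,hash)
  {BCD}: card=9600; try (C,hash)→5480, (B,hash)→6280, (C,merge)→22360, (C,nl_idx)→23000, (B,nl_idx)→28880, (B,merge)→34480 …(+2); best=5480 via (C,hash)
  {ABD}: card=16000; try (A,hash)→7800, (D,hash)→10100, (D,merge)→16900, (A,merge)→23650, (A,nl_idx)→31000, (D,nl)→401900 …(+1); best=7800 via (A,hash)
  {ABCD}: card=96000; try (A,hash)→19080, (C,hash)→25480, (A,merge)→151730, (A,nl_idx)→178280, (C,nl_idx)→215800, (C,merge)→248760 …(+2); best=19080 via (A,hash)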